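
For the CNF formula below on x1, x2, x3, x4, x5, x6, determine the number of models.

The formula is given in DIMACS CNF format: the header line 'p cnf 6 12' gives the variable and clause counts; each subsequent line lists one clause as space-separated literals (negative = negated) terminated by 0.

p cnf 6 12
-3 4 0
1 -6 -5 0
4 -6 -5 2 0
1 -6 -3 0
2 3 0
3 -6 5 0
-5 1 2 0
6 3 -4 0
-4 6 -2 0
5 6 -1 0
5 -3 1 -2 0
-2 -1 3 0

8

There are 2^6 = 64 truth assignments over (x1, x2, x3, x4, x5, x6).
Split on x3. With x3 = True, the clauses containing x3 are satisfied and ¬x3 drops from the rest; 6 of the 2^5 = 32 assignments to the other variables satisfy what remains.
With x3 = False, by the same count on the reduced clause set, 2 assignments work.
(One model: x1=F, x2=F, x3=T, x4=T, x5=F, x6=F.)
Total: 6 + 2 = 8.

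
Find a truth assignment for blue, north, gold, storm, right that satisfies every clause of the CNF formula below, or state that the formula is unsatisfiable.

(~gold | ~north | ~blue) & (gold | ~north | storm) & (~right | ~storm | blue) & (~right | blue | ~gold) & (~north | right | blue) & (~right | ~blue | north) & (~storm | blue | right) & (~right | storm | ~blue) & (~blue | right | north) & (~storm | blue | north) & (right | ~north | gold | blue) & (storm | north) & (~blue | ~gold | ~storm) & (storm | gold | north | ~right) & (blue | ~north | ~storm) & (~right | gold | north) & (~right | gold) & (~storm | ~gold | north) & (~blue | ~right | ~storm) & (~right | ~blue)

blue: 1,  north: 1,  gold: 0,  storm: 1,  right: 0

Branch on storm: set storm = 1.
Branch on right: set right = 0.
The clause (blue) is unit, so blue = 1.
The clause (north) is unit, so north = 1.
The clause (~gold) is unit, so gold = 0.
Every clause now holds.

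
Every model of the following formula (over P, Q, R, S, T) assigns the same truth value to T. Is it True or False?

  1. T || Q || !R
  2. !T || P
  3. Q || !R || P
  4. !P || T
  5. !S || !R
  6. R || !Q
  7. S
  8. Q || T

True

Suppose T = false.
(!P) alone gives P = false.
(S) alone gives S = true.
(!R) alone gives R = false.
(!Q) alone gives Q = false.
Now (Q) is unsatisfied and unit — conflict.
So every satisfying assignment has T = True.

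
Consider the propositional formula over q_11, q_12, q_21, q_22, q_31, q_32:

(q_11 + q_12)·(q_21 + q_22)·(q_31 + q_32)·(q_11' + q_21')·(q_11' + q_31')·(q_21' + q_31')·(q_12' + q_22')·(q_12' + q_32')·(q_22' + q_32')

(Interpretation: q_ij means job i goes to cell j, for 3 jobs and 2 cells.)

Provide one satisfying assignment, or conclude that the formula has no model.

Suppose q_11 = 1.
From the singleton clause (q_21'), q_21 = 0.
From the singleton clause (q_22), q_22 = 1.
From the singleton clause (q_31'), q_31 = 0.
From the singleton clause (q_32), q_32 = 1.
But (q_32') is also a unit clause — contradiction.
So q_11 must be the other value — set q_11 = 0.
From the singleton clause (q_12), q_12 = 1.
From the singleton clause (q_22'), q_22 = 0.
From the singleton clause (q_21), q_21 = 1.
From the singleton clause (q_31'), q_31 = 0.
From the singleton clause (q_32), q_32 = 1.
But (q_32') is also a unit clause — contradiction.
Both values of q_11 lead to a conflict.

UNSATISFIABLE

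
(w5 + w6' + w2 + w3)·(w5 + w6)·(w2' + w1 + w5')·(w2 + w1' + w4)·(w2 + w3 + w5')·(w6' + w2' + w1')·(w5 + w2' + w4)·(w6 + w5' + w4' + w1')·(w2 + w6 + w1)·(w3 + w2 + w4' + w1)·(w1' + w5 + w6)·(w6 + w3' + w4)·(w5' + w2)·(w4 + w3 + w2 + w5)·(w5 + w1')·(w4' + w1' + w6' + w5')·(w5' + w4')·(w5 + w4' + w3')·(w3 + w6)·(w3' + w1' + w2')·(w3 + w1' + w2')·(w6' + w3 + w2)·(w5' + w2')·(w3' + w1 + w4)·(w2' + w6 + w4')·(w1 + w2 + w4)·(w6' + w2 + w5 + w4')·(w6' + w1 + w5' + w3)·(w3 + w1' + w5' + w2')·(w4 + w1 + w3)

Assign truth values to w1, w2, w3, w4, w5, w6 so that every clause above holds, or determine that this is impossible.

Branch on w5: set w5 = 0.
(w6) alone gives w6 = 1.
(w1') alone gives w1 = 0.
Branch on w2: set w2 = 1.
(w4) alone gives w4 = 1.
(w3') alone gives w3 = 0.
This assignment satisfies each clause.

w1: 0, w2: 1, w3: 0, w4: 1, w5: 0, w6: 1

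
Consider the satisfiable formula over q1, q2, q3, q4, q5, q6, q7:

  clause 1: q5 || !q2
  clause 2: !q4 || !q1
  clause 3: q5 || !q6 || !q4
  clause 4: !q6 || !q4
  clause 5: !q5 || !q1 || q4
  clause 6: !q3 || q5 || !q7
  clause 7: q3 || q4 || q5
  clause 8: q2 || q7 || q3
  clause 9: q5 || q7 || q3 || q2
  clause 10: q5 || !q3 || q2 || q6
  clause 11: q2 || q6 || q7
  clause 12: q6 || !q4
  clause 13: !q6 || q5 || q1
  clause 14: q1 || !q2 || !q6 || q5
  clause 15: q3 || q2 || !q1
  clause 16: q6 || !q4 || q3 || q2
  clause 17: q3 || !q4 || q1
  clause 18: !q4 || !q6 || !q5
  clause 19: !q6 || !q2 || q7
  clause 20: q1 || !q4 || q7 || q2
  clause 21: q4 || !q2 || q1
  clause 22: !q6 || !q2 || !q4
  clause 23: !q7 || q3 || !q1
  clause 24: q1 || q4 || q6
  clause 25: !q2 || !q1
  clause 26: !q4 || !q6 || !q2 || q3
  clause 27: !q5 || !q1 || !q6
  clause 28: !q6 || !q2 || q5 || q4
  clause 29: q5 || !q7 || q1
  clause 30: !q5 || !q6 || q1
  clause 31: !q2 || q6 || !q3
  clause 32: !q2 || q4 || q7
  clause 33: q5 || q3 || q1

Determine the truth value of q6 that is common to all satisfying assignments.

True

Suppose q6 = false.
From the singleton clause (!q4), q4 = false.
From the singleton clause (q1), q1 = true.
From the singleton clause (!q5), q5 = false.
From the singleton clause (!q2), q2 = false.
From the singleton clause (q3), q3 = true.
Now (!q3) is unsatisfied and unit — conflict.
So every satisfying assignment has q6 = True.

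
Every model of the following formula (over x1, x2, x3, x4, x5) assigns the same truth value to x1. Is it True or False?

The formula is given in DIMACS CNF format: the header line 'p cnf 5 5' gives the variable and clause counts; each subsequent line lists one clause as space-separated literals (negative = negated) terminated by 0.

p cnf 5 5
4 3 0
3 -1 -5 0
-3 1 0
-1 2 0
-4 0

True

Suppose x1 = False.
The clause (¬x3) is unit, so x3 = False.
The clause (x4) is unit, so x4 = True.
That conflicts with the unit clause (¬x4).
So every satisfying assignment has x1 = True.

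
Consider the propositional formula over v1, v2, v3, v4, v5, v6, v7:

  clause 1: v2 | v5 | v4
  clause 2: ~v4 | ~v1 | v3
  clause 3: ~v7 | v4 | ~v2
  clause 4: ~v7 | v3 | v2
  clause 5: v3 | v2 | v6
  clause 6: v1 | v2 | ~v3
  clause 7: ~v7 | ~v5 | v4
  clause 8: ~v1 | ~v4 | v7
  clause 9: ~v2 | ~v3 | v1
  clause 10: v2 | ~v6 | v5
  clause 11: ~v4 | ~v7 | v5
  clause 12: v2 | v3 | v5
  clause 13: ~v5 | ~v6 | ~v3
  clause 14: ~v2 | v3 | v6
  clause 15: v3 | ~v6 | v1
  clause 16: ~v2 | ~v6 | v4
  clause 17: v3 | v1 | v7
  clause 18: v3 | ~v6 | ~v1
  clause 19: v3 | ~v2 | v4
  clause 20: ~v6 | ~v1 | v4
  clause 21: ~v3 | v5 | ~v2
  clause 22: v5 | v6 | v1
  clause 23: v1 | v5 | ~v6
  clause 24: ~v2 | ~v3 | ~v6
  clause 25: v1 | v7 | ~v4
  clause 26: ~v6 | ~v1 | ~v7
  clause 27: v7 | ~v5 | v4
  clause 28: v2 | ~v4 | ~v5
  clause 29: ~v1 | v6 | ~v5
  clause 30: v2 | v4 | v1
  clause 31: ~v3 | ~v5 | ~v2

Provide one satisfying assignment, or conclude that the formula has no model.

Suppose v2 = 1.
Suppose v7 = 0.
Suppose v1 = 0.
(~v3) alone gives v3 = 0.
Now (v3) is unsatisfied and unit — conflict.
Undo v1 and try v1 = 1.
(~v4) alone gives v4 = 0.
(~v6) alone gives v6 = 0.
(v3) alone gives v3 = 1.
(v5) alone gives v5 = 1.
Now (~v5) is unsatisfied and unit — conflict.
Either choice for v1 ends in contradiction.
Undo v7 and try v7 = 1.
(v4) alone gives v4 = 1.
(v5) alone gives v5 = 1.
(~v3) alone gives v3 = 0.
(~v1) alone gives v1 = 0.
(v6) alone gives v6 = 1.
Now (~v6) is unsatisfied and unit — conflict.
Either choice for v7 ends in contradiction.
Undo v2 and try v2 = 0.
Suppose v5 = 1.
(~v4) alone gives v4 = 0.
(~v7) alone gives v7 = 0.
Now (v7) is unsatisfied and unit — conflict.
Undo v5 and try v5 = 0.
(v4) alone gives v4 = 1.
(~v6) alone gives v6 = 0.
(v3) alone gives v3 = 1.
(v1) alone gives v1 = 1.
(v7) alone gives v7 = 1.
Now (~v7) is unsatisfied and unit — conflict.
Either choice for v5 ends in contradiction.
Either choice for v2 ends in contradiction.

UNSATISFIABLE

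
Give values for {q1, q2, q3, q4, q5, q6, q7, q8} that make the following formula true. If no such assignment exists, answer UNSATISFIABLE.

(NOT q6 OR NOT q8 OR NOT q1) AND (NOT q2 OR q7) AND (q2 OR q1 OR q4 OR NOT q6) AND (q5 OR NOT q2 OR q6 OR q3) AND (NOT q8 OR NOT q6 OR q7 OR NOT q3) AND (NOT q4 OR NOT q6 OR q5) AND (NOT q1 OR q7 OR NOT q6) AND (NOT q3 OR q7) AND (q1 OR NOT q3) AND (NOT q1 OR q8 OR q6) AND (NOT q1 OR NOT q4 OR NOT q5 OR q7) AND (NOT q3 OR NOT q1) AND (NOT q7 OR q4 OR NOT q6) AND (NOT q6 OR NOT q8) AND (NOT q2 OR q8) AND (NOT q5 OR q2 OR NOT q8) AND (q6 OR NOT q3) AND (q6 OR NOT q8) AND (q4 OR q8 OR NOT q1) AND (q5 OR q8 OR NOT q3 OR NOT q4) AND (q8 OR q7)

Case q2 = false:
Case q3 = false:
Case q6 = false:
Unit clause (NOT q8) forces q8 = false.
Unit clause (NOT q1) forces q1 = false.
Unit clause (q7) forces q7 = true.
No clause remains; q4, q5 are free.

q1: false, q2: false, q3: false, q4: true, q5: true, q6: false, q7: true, q8: false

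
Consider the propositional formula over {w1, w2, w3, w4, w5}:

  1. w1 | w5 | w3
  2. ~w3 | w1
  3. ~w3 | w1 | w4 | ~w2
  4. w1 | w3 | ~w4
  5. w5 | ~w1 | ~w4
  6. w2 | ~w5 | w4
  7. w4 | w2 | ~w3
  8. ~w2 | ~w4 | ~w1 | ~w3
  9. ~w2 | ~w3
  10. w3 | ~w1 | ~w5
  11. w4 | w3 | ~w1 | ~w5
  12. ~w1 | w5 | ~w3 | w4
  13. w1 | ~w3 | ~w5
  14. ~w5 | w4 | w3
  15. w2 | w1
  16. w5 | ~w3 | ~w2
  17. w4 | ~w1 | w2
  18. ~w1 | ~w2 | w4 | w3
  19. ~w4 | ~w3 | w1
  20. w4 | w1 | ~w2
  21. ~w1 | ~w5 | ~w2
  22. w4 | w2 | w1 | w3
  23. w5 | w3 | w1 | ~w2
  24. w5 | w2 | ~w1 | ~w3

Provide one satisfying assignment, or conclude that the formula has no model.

Case w3 = 1:
From the singleton clause (w1), w1 = 1.
From the singleton clause (~w2), w2 = 0.
From the singleton clause (w4), w4 = 1.
From the singleton clause (w5), w5 = 1.
Every clause now holds.

w1=1,  w2=0,  w3=1,  w4=1,  w5=1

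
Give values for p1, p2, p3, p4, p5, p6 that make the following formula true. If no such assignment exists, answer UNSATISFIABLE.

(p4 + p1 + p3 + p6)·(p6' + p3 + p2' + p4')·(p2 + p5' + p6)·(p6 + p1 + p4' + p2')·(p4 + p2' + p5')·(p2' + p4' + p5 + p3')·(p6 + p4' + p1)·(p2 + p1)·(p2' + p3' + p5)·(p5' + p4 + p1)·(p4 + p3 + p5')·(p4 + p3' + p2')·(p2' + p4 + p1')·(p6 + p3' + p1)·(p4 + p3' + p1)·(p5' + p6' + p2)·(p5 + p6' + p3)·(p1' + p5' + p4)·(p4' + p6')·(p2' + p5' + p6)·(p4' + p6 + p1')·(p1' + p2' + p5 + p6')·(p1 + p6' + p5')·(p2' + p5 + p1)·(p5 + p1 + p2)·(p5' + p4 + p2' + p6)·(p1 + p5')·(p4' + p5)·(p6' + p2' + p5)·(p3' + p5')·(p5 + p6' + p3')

p1=1; p2=0; p3=1; p4=0; p5=0; p6=0

Try p2 = 0.
The clause (p1) is unit, so p1 = 1.
Try p5 = 0.
The clause (p4') is unit, so p4 = 0.
Try p6 = 0.
Every clause is now satisfied; p3 is unconstrained.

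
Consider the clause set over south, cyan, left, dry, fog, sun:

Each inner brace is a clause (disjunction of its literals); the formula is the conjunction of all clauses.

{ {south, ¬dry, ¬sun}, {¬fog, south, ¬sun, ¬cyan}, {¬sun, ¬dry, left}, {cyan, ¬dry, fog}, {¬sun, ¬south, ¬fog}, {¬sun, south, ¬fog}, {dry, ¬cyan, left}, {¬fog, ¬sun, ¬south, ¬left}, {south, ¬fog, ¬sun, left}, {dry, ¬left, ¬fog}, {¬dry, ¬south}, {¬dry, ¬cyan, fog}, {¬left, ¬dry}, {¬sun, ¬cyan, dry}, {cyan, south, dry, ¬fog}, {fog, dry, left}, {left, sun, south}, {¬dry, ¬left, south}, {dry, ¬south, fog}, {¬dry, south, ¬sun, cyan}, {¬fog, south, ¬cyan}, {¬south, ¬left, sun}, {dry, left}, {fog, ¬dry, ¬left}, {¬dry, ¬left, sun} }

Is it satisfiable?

Yes

Case dry = False:
Unit clause (left) forces left = True.
Unit clause (¬fog) forces fog = False.
Unit clause (¬south) forces south = False.
Case sun = False:
All clauses hold; cyan can take either value.
A satisfying assignment: south ↦ False,  cyan ↦ True,  left ↦ True,  dry ↦ False,  fog ↦ False,  sun ↦ False.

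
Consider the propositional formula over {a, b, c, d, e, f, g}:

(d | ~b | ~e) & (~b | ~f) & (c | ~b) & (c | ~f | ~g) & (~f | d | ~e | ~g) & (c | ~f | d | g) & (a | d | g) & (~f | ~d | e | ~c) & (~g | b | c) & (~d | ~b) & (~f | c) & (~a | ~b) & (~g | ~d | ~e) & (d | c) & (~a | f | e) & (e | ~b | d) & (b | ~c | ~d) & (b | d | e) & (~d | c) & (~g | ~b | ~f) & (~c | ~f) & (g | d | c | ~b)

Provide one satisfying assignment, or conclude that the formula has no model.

Suppose b = 0.
Suppose g = 1.
From the singleton clause (c), c = 1.
From the singleton clause (~d), d = 0.
From the singleton clause (e), e = 1.
From the singleton clause (~f), f = 0.
All clauses hold; a can take either value.

a=0, b=0, c=1, d=0, e=1, f=0, g=1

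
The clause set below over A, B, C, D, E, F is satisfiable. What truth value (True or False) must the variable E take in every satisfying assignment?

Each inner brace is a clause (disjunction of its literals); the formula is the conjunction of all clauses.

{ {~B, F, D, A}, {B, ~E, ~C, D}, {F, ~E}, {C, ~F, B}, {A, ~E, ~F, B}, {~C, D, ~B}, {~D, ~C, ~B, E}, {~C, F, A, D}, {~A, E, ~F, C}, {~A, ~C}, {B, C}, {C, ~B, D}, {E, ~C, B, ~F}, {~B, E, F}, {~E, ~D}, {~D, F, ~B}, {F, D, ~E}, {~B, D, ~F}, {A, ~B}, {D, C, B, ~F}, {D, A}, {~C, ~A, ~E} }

False

Suppose E = 1.
(F) alone gives F = 1.
(~D) alone gives D = 0.
(~B) alone gives B = 0.
(~C) alone gives C = 0.
But (C) is also a unit clause — contradiction.
So every satisfying assignment has E = False.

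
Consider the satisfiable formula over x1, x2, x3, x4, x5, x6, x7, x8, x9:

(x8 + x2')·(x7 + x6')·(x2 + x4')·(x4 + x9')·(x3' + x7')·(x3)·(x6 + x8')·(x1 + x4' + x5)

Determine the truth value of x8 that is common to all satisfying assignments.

Suppose x8 = 1.
Unit clause (x3) forces x3 = 1.
Unit clause (x7') forces x7 = 0.
Unit clause (x6') forces x6 = 0.
That conflicts with the unit clause (x6).
So every satisfying assignment has x8 = False.

False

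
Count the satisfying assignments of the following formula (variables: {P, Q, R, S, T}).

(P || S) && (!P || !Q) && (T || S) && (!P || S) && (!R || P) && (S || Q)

There are 2^5 = 32 truth assignments over (P, Q, R, S, T).
Split on T. With T = true, the clauses containing T are satisfied and !T drops from the rest; 4 of the 2^4 = 16 assignments to the other variables satisfy what remains.
With T = false, by the same count on the reduced clause set, 4 assignments work.
(One model: P=F, Q=F, R=F, S=T, T=F.)
Total: 4 + 4 = 8.

8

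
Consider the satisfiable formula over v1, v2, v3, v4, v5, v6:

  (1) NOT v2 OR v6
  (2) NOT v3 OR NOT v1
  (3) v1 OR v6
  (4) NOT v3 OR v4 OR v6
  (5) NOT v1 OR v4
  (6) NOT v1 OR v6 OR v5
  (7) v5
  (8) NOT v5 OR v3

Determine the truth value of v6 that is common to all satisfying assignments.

Suppose v6 = false.
From the singleton clause (NOT v2), v2 = false.
From the singleton clause (v1), v1 = true.
From the singleton clause (NOT v3), v3 = false.
From the singleton clause (v4), v4 = true.
From the singleton clause (v5), v5 = true.
Now (NOT v5) is unsatisfied and unit — conflict.
So every satisfying assignment has v6 = True.

True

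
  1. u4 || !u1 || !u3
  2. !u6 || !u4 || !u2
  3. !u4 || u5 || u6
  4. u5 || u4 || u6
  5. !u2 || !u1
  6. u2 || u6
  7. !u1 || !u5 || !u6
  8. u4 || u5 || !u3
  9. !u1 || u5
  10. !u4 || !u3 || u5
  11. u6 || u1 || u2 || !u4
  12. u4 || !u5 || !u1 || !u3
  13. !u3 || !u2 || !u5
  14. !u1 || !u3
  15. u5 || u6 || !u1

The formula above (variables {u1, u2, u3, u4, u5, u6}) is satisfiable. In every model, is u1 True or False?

False

Suppose u1 = true.
The clause (!u2) is unit, so u2 = false.
The clause (u6) is unit, so u6 = true.
The clause (!u5) is unit, so u5 = false.
But (u5) is also a unit clause — contradiction.
So every satisfying assignment has u1 = False.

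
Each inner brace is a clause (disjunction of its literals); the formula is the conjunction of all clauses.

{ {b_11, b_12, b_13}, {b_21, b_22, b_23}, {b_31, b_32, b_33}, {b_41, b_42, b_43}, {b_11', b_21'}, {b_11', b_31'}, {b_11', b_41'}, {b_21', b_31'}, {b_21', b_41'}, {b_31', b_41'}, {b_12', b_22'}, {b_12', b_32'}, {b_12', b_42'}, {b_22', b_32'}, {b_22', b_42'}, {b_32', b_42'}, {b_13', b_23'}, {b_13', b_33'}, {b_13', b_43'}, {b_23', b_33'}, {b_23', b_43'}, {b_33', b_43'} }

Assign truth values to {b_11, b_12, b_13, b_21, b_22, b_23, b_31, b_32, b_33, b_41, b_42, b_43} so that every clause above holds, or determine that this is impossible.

Branch on b_11: set b_11 = 0.
Branch on b_12: set b_12 = 1.
From the singleton clause (b_22'), b_22 = 0.
From the singleton clause (b_32'), b_32 = 0.
From the singleton clause (b_42'), b_42 = 0.
Branch on b_21: set b_21 = 1.
From the singleton clause (b_31'), b_31 = 0.
From the singleton clause (b_33), b_33 = 1.
From the singleton clause (b_41'), b_41 = 0.
From the singleton clause (b_43), b_43 = 1.
Now (b_43') is unsatisfied and unit — conflict.
So b_21 must be the other value — set b_21 = 0.
From the singleton clause (b_23), b_23 = 1.
From the singleton clause (b_13'), b_13 = 0.
From the singleton clause (b_33'), b_33 = 0.
From the singleton clause (b_31), b_31 = 1.
From the singleton clause (b_41'), b_41 = 0.
From the singleton clause (b_43), b_43 = 1.
Now (b_43') is unsatisfied and unit — conflict.
Either choice for b_21 ends in contradiction.
So b_12 must be the other value — set b_12 = 0.
From the singleton clause (b_13), b_13 = 1.
From the singleton clause (b_23'), b_23 = 0.
From the singleton clause (b_33'), b_33 = 0.
From the singleton clause (b_43'), b_43 = 0.
Branch on b_21: set b_21 = 1.
From the singleton clause (b_31'), b_31 = 0.
From the singleton clause (b_32), b_32 = 1.
From the singleton clause (b_41'), b_41 = 0.
From the singleton clause (b_42), b_42 = 1.
Now (b_42') is unsatisfied and unit — conflict.
So b_21 must be the other value — set b_21 = 0.
From the singleton clause (b_22), b_22 = 1.
From the singleton clause (b_32'), b_32 = 0.
From the singleton clause (b_31), b_31 = 1.
From the singleton clause (b_41'), b_41 = 0.
From the singleton clause (b_42), b_42 = 1.
Now (b_42') is unsatisfied and unit — conflict.
Either choice for b_21 ends in contradiction.
Either choice for b_12 ends in contradiction.
So b_11 must be the other value — set b_11 = 1.
From the singleton clause (b_21'), b_21 = 0.
From the singleton clause (b_31'), b_31 = 0.
From the singleton clause (b_41'), b_41 = 0.
Branch on b_22: set b_22 = 1.
From the singleton clause (b_12'), b_12 = 0.
From the singleton clause (b_32'), b_32 = 0.
From the singleton clause (b_33), b_33 = 1.
From the singleton clause (b_42'), b_42 = 0.
From the singleton clause (b_43), b_43 = 1.
Now (b_43') is unsatisfied and unit — conflict.
So b_22 must be the other value — set b_22 = 0.
From the singleton clause (b_23), b_23 = 1.
From the singleton clause (b_13'), b_13 = 0.
From the singleton clause (b_33'), b_33 = 0.
From the singleton clause (b_32), b_32 = 1.
From the singleton clause (b_12'), b_12 = 0.
From the singleton clause (b_42'), b_42 = 0.
From the singleton clause (b_43), b_43 = 1.
Now (b_43') is unsatisfied and unit — conflict.
Either choice for b_22 ends in contradiction.
Either choice for b_11 ends in contradiction.

UNSATISFIABLE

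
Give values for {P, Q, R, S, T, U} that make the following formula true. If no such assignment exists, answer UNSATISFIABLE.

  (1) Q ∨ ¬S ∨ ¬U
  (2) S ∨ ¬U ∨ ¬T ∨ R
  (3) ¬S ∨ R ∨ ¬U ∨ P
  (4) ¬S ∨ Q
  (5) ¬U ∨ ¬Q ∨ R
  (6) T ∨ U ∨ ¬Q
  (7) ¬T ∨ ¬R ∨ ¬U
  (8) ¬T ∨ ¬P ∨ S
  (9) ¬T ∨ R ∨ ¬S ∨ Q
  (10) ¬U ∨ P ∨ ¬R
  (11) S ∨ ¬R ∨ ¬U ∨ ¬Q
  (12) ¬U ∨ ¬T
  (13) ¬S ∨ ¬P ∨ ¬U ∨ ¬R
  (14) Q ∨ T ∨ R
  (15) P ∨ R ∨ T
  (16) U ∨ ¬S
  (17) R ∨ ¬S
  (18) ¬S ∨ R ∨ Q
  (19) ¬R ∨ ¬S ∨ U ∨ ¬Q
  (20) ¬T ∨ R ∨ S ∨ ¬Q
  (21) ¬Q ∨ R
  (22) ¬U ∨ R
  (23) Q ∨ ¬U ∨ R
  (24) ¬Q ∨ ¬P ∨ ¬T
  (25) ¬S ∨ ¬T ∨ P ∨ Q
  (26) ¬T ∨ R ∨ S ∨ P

P=True, Q=False, R=True, S=False, T=False, U=True

Try S = False.
Try T = False.
Try U = True.
Unit clause (R) forces R = True.
Unit clause (P) forces P = True.
Unit clause (¬Q) forces Q = False.
This assignment satisfies each clause.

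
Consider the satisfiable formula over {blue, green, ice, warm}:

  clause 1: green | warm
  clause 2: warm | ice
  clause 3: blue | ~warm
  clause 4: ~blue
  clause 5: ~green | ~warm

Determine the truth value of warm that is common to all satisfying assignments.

Suppose warm = 1.
From the singleton clause (blue), blue = 1.
That conflicts with the unit clause (~blue).
So every satisfying assignment has warm = False.

False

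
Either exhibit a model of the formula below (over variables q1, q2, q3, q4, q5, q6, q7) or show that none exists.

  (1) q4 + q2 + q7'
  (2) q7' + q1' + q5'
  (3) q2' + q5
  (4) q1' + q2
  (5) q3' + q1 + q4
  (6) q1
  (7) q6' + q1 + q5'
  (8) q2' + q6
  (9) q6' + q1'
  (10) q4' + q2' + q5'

Unit clause (q1) forces q1 = 1.
Unit clause (q2) forces q2 = 1.
Unit clause (q5) forces q5 = 1.
Unit clause (q7') forces q7 = 0.
Unit clause (q6) forces q6 = 1.
But (q6') is also a unit clause — contradiction.

UNSATISFIABLE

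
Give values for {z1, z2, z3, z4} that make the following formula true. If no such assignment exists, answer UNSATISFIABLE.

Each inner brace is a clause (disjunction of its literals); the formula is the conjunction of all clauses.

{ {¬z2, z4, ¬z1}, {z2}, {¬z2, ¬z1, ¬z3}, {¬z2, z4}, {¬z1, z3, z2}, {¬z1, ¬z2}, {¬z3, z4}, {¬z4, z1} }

The clause (z2) is unit, so z2 = True.
The clause (z4) is unit, so z4 = True.
The clause (¬z1) is unit, so z1 = False.
But (z1) is also a unit clause — contradiction.

UNSATISFIABLE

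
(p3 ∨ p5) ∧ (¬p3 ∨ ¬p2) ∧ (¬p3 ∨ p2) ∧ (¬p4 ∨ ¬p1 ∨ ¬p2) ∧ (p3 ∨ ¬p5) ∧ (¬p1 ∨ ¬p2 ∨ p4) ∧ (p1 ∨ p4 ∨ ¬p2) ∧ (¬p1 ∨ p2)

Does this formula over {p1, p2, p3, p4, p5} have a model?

No

Suppose p3 = True.
From the singleton clause (¬p2), p2 = False.
Now (p2) is unsatisfied and unit — conflict.
That branch fails; take p3 = False instead.
From the singleton clause (p5), p5 = True.
Now (¬p5) is unsatisfied and unit — conflict.
Both values of p3 lead to a conflict.
No assignment satisfies every clause.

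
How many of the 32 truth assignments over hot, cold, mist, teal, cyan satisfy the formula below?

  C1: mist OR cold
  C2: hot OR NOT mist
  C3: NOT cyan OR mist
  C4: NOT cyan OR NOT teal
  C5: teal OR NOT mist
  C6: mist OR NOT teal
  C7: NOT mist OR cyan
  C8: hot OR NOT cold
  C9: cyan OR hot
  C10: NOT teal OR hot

1

There are 2^5 = 32 truth assignments over (hot, cold, mist, teal, cyan).
Split on hot. With hot = true, the clauses containing hot are satisfied and NOT hot drops from the rest; 1 of the 2^4 = 16 assignments to the other variables satisfy what remains.
With hot = false, by the same count on the reduced clause set, 0 assignments work.
(One model: hot=T, cold=T, mist=F, teal=F, cyan=F.)
Total: 1 + 0 = 1.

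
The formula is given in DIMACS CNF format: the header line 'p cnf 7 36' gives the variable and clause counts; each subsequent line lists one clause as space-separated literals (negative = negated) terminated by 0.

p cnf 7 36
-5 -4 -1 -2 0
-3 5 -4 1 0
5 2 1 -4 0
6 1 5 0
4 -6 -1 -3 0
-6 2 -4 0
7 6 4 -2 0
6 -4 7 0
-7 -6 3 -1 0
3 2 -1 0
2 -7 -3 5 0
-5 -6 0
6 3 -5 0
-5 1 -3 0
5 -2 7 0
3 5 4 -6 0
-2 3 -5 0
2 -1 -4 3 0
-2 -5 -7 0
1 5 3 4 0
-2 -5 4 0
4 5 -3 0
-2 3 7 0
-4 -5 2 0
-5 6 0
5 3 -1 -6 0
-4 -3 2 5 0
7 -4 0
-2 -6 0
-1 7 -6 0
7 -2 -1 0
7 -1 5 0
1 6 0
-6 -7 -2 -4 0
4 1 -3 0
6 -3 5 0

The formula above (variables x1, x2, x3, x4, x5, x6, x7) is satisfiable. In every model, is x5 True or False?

False

Suppose x5 = True.
Unit clause (¬x6) forces x6 = False.
But (x6) is also a unit clause — contradiction.
So every satisfying assignment has x5 = False.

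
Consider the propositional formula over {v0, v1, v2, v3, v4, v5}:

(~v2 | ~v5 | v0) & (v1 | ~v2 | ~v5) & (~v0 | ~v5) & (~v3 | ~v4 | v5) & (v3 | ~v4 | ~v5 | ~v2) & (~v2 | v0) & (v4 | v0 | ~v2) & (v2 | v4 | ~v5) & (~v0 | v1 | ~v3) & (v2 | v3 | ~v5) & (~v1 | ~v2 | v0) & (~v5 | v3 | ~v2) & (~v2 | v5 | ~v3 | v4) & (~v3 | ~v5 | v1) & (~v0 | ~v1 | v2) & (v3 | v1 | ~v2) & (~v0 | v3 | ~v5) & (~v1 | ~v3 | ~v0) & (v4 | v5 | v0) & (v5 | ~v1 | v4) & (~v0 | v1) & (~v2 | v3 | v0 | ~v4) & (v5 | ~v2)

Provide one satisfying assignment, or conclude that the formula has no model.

Case v0 = 0:
From the singleton clause (~v2), v2 = 0.
Case v4 = 1:
Case v3 = 1:
From the singleton clause (v5), v5 = 1.
From the singleton clause (v1), v1 = 1.
All clauses are satisfied.

v0: 0; v1: 1; v2: 0; v3: 1; v4: 1; v5: 1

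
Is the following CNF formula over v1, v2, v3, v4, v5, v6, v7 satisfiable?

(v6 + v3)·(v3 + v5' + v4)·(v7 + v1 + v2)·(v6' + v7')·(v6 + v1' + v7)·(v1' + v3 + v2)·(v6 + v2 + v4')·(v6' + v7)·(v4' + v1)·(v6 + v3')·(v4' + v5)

No

Suppose v6 = 1.
(v7') alone gives v7 = 0.
Now (v7) is unsatisfied and unit — conflict.
Backtrack on v6: now try v6 = 0.
(v3) alone gives v3 = 1.
Now (v3') is unsatisfied and unit — conflict.
Either choice for v6 ends in contradiction.
No assignment satisfies every clause.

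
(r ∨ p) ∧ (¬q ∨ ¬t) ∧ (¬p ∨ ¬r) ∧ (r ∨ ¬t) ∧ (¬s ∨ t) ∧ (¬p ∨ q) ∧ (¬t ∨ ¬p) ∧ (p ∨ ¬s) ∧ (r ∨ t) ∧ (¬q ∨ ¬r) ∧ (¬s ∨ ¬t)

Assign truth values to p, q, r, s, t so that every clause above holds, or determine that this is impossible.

Case r = True:
From the singleton clause (¬p), p = False.
From the singleton clause (¬s), s = False.
From the singleton clause (¬q), q = False.
All clauses hold; t can take either value.

p=False; q=False; r=True; s=False; t=False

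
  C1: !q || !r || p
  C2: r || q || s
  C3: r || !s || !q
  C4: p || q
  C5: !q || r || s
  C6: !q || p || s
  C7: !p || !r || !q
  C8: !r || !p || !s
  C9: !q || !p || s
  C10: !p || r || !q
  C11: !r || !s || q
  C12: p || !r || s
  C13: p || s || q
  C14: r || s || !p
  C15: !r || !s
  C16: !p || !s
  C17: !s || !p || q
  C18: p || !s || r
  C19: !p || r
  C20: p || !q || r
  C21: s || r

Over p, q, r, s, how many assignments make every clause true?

1

There are 2^4 = 16 truth assignments over (p, q, r, s).
Check each against the 21 clauses (columns in the order p, q, r, s):
  F F F F  ✗ fails (r || q || s)
  F F F T  ✗ fails (p || q)
  F F T F  ✗ fails (p || q)
  F F T T  ✗ fails (p || q)
  F T F F  ✗ fails (!q || r || s)
  F T F T  ✗ fails (r || !s || !q)
  F T T F  ✗ fails (!q || !r || p)
  F T T T  ✗ fails (!q || !r || p)
  T F F F  ✗ fails (r || q || s)
  T F F T  ✗ fails (!p || !s)
  T F T F  ✓ satisfies all
  T F T T  ✗ fails (!r || !p || !s)
  T T F F  ✗ fails (!q || r || s)
  T T F T  ✗ fails (r || !s || !q)
  T T T F  ✗ fails (!p || !r || !q)
  T T T T  ✗ fails (!p || !r || !q)
1 of the 16 rows is a model.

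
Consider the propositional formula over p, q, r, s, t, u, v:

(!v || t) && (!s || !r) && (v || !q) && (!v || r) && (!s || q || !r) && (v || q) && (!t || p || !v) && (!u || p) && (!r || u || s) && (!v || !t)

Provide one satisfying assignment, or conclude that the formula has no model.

UNSATISFIABLE

Case v = false:
From the singleton clause (!q), q = false.
Now (q) is unsatisfied and unit — conflict.
Undo v and try v = true.
From the singleton clause (t), t = true.
Now (!t) is unsatisfied and unit — conflict.
Either choice for v ends in contradiction.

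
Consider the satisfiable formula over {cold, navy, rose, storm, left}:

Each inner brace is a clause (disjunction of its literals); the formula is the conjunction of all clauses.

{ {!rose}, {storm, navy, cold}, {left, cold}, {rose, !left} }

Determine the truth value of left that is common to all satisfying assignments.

False

Suppose left = true.
The clause (!rose) is unit, so rose = false.
That conflicts with the unit clause (rose).
So every satisfying assignment has left = False.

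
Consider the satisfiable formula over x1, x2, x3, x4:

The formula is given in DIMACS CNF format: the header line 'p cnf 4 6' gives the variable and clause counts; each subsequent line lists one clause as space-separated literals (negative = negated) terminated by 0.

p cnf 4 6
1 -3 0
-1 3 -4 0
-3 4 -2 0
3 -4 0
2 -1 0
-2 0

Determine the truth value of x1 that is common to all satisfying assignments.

False

Suppose x1 = True.
The clause (x2) is unit, so x2 = True.
That conflicts with the unit clause (¬x2).
So every satisfying assignment has x1 = False.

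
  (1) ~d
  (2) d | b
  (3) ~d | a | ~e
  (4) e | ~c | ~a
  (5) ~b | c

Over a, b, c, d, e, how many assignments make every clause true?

There are 2^5 = 32 truth assignments over (a, b, c, d, e).
Split on e. With e = 1, the clauses containing e are satisfied and ~e drops from the rest; 2 of the 2^4 = 16 assignments to the other variables satisfy what remains.
With e = 0, by the same count on the reduced clause set, 1 assignment works.
Total: 2 + 1 = 3.

3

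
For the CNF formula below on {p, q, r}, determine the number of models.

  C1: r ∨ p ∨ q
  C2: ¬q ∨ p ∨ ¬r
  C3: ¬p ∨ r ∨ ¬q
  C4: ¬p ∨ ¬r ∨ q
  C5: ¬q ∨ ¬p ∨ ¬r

There are 2^3 = 8 truth assignments over (p, q, r).
Split on r. With r = True, the clauses containing r are satisfied and ¬r drops from the rest; 1 of the 2^2 = 4 assignments to the other variables satisfy what remains.
With r = False, by the same count on the reduced clause set, 2 assignments work.
Total: 1 + 2 = 3.

3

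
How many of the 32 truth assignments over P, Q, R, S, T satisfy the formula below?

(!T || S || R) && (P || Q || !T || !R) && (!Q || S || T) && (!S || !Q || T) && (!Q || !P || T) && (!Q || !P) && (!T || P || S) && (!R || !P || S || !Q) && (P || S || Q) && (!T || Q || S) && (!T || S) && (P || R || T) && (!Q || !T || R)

There are 2^5 = 32 truth assignments over (P, Q, R, S, T).
Split on P. With P = true, the clauses containing P are satisfied and !P drops from the rest; 6 of the 2^4 = 16 assignments to the other variables satisfy what remains.
With P = false, by the same count on the reduced clause set, 3 assignments work.
(One model: P=F, Q=F, R=F, S=T, T=T.)
Total: 6 + 3 = 9.

9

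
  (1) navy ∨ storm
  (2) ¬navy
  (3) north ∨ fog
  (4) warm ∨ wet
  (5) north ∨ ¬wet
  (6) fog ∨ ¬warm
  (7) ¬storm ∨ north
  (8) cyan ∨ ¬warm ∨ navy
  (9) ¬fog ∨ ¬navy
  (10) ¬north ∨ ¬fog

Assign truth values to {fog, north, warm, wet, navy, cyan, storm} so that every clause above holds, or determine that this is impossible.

From the singleton clause (¬navy), navy = False.
From the singleton clause (storm), storm = True.
From the singleton clause (north), north = True.
From the singleton clause (¬fog), fog = False.
From the singleton clause (¬warm), warm = False.
From the singleton clause (wet), wet = True.
No clause remains; cyan is free.

fog ↦ False, north ↦ True, warm ↦ False, wet ↦ True, navy ↦ False, cyan ↦ False, storm ↦ True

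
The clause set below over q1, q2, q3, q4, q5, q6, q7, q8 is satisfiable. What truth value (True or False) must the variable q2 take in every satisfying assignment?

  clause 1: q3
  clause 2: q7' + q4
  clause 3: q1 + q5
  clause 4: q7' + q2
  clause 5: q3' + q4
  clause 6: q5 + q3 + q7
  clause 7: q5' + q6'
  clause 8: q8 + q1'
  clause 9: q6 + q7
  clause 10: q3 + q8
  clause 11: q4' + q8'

Suppose q2 = 0.
The clause (q3) is unit, so q3 = 1.
The clause (q7') is unit, so q7 = 0.
The clause (q4) is unit, so q4 = 1.
The clause (q6) is unit, so q6 = 1.
The clause (q5') is unit, so q5 = 0.
The clause (q1) is unit, so q1 = 1.
The clause (q8) is unit, so q8 = 1.
That conflicts with the unit clause (q8').
So every satisfying assignment has q2 = True.

True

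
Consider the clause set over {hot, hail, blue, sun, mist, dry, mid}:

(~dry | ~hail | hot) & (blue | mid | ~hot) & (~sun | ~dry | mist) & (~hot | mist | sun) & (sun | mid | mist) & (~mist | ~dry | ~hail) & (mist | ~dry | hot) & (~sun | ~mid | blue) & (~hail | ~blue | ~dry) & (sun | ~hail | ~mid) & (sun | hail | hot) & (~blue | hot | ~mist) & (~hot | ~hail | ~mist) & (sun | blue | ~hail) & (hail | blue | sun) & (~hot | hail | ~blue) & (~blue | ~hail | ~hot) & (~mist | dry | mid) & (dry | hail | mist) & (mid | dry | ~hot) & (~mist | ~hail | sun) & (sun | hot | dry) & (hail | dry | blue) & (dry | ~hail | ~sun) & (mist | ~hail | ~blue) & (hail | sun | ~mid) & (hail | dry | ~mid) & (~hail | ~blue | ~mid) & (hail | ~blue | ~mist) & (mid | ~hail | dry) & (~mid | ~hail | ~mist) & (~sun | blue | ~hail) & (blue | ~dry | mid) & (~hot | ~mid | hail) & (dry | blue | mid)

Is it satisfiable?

Try dry = 0.
Try mist = 0.
The clause (hail) is unit, so hail = 1.
The clause (~sun) is unit, so sun = 0.
The clause (~hot) is unit, so hot = 0.
That conflicts with the unit clause (hot).
Undo mist and try mist = 1.
The clause (mid) is unit, so mid = 1.
The clause (hail) is unit, so hail = 1.
That conflicts with the unit clause (~hail).
Either choice for mist ends in contradiction.
Undo dry and try dry = 1.
Try hail = 0.
Try sun = 0.
The clause (hot) is unit, so hot = 1.
The clause (mist) is unit, so mist = 1.
The clause (blue) is unit, so blue = 1.
That conflicts with the unit clause (~blue).
Undo sun and try sun = 1.
The clause (mist) is unit, so mist = 1.
The clause (~blue) is unit, so blue = 0.
The clause (~mid) is unit, so mid = 0.
That conflicts with the unit clause (mid).
Either choice for sun ends in contradiction.
Undo hail and try hail = 1.
The clause (hot) is unit, so hot = 1.
The clause (~mist) is unit, so mist = 0.
The clause (~sun) is unit, so sun = 0.
That conflicts with the unit clause (sun).
Either choice for hail ends in contradiction.
Either choice for dry ends in contradiction.
No assignment satisfies every clause.

No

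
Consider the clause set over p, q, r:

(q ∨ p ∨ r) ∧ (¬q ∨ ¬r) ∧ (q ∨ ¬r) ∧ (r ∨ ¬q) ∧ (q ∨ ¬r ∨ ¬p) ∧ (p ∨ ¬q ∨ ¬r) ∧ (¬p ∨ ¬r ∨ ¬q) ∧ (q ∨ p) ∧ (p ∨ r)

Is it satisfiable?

Satisfiable

Suppose q = False.
(¬r) alone gives r = False.
(p) alone gives p = True.
Every clause now holds.
A satisfying assignment: p: True,  q: False,  r: False.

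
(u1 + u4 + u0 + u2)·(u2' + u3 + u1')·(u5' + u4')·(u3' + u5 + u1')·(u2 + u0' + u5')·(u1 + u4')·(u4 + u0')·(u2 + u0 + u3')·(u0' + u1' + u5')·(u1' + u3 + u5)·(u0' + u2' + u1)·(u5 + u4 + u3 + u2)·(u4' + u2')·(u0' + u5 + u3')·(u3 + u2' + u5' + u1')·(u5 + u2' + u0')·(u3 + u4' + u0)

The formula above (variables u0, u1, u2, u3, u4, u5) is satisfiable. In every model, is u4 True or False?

Suppose u4 = 1.
From the singleton clause (u5'), u5 = 0.
From the singleton clause (u1), u1 = 1.
From the singleton clause (u3'), u3 = 0.
Now (u3) is unsatisfied and unit — conflict.
So every satisfying assignment has u4 = False.

False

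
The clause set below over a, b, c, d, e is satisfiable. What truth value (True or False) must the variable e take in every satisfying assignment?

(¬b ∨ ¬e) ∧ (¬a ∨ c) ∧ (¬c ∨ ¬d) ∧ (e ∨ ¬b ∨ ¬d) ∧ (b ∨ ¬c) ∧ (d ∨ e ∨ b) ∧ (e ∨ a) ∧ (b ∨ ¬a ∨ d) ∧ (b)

False

Suppose e = True.
Unit clause (¬b) forces b = False.
Now (b) is unsatisfied and unit — conflict.
So every satisfying assignment has e = False.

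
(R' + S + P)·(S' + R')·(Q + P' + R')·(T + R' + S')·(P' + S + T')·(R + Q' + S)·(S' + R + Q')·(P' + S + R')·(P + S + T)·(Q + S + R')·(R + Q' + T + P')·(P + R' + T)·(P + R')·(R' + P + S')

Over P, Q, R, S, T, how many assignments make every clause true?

There are 2^5 = 32 truth assignments over (P, Q, R, S, T).
Split on R. With R = 1, the clauses containing R are satisfied and R' drops from the rest; 0 of the 2^4 = 16 assignments to the other variables satisfy what remains.
With R = 0, by the same count on the reduced clause set, 6 assignments work.
(One model: P=F, Q=F, R=F, S=F, T=T.)
Total: 0 + 6 = 6.

6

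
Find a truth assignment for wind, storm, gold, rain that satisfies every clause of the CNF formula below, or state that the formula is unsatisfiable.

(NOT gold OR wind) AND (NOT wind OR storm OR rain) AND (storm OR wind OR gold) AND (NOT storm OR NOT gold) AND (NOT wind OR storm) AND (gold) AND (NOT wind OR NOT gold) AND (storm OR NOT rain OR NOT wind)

From the singleton clause (gold), gold = true.
From the singleton clause (wind), wind = true.
Now (NOT wind) is unsatisfied and unit — conflict.

UNSATISFIABLE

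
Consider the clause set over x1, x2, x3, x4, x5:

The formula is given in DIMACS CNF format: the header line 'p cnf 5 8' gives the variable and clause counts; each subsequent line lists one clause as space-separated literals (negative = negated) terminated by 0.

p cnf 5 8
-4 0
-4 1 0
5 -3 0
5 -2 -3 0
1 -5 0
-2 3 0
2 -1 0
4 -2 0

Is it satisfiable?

(¬x4) alone gives x4 = False.
(¬x2) alone gives x2 = False.
(¬x1) alone gives x1 = False.
(¬x5) alone gives x5 = False.
(¬x3) alone gives x3 = False.
All clauses are satisfied.
A satisfying assignment: x1=False; x2=False; x3=False; x4=False; x5=False.

Satisfiable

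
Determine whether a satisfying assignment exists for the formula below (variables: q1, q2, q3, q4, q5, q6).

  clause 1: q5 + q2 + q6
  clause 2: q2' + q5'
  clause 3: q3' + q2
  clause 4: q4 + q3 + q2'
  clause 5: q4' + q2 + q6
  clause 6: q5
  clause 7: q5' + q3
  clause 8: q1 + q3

Unsatisfiable

(q5) alone gives q5 = 1.
(q2') alone gives q2 = 0.
(q3') alone gives q3 = 0.
But (q3) is also a unit clause — contradiction.
No assignment satisfies every clause.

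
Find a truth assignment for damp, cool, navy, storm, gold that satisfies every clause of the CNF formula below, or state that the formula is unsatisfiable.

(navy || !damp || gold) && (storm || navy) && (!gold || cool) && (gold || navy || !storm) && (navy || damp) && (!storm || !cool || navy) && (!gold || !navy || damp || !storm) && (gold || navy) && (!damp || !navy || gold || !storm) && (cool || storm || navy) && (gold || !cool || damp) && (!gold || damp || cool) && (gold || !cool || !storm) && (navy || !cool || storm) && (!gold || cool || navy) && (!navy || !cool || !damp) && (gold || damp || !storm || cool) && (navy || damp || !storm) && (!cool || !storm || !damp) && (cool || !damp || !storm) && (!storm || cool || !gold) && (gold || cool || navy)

damp: false, cool: true, navy: true, storm: false, gold: true

Branch on storm: set storm = false.
The clause (navy) is unit, so navy = true.
Branch on gold: set gold = true.
The clause (cool) is unit, so cool = true.
The clause (!damp) is unit, so damp = false.
All clauses are satisfied.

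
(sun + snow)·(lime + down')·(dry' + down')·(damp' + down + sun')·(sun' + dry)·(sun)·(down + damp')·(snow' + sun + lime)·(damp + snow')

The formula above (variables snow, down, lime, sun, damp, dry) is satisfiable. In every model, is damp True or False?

Suppose damp = 1.
From the singleton clause (sun), sun = 1.
From the singleton clause (down), down = 1.
From the singleton clause (lime), lime = 1.
From the singleton clause (dry'), dry = 0.
Now (dry) is unsatisfied and unit — conflict.
So every satisfying assignment has damp = False.

False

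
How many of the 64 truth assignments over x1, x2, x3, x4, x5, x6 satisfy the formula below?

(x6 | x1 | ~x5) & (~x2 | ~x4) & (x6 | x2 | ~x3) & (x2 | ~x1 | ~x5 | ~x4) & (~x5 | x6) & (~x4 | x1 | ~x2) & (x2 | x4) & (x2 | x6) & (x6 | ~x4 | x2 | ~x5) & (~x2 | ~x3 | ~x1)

15

There are 2^6 = 64 truth assignments over (x1, x2, x3, x4, x5, x6).
Split on x6. With x6 = 1, the clauses containing x6 are satisfied and ~x6 drops from the rest; 12 of the 2^5 = 32 assignments to the other variables satisfy what remains.
With x6 = 0, by the same count on the reduced clause set, 3 assignments work.
(One model: x1=F, x2=F, x3=F, x4=T, x5=F, x6=T.)
Total: 12 + 3 = 15.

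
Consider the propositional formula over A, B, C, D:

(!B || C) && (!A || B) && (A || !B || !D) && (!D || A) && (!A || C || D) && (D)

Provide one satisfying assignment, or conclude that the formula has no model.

(D) alone gives D = true.
(A) alone gives A = true.
(B) alone gives B = true.
(C) alone gives C = true.
This assignment satisfies each clause.

A ↦ true,  B ↦ true,  C ↦ true,  D ↦ true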